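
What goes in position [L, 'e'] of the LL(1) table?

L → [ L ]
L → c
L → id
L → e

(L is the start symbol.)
To find M[L, 'e'], we find productions for L where 'e' is in the predict set (PREDICT(N → α) = (FIRST(α) \ {ε}) ∪ (FOLLOW(N) if α ⇒* ε)).

L → [ L ]: PREDICT = { '[' }
L → c: PREDICT = { 'c' }
L → id: PREDICT = { 'id' }
L → e: PREDICT = { 'e' }
  'e' is in predict set, so this production goes in M[L, 'e']

M[L, 'e'] = L → e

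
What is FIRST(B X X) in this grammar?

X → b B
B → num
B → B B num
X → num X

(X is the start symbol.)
{ 'num' }

FIRST sets of the non-terminals involved (from the grammar, by fixed-point iteration):
  FIRST(B) = { 'num' }

To compute FIRST(B X X), process the symbols left to right:
Symbol B is a non-terminal. Add FIRST(B) \ {ε} = { 'num' }
B is not nullable (ε ∉ FIRST(B)), so stop here.
FIRST(B X X) = { 'num' }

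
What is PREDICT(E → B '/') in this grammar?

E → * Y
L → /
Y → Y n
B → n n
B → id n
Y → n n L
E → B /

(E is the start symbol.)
{ 'id', 'n' }

PREDICT(E → B '/') = (FIRST(RHS) \ {ε}) ∪ (FOLLOW(E) if ε ∈ FIRST(RHS), i.e. RHS ⇒* ε)
FIRST(B) = { 'id', 'n' }
FIRST(B '/') = { 'id', 'n' }
ε ∉ FIRST(B '/'), so FOLLOW(E) is not added.
PREDICT(E → B '/') = { 'id', 'n' }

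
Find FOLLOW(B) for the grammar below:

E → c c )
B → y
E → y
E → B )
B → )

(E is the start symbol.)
{ ')' }

To compute FOLLOW(B), find every occurrence of B on a right-hand side N → α B β: add FIRST(β) \ {ε}, and if β is empty or nullable also add FOLLOW(N). Iterate to a fixed point.

In E → B ): B is followed by ')', add FIRST(')') \ {ε} = { ')' }

Taking the union: FOLLOW(B) = { ')' }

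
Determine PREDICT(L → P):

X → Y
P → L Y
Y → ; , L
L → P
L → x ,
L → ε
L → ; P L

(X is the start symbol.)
PREDICT(L → P) = (FIRST(RHS) \ {ε}) ∪ (FOLLOW(L) if ε ∈ FIRST(RHS), i.e. RHS ⇒* ε)
FIRST(P) = { ';', 'x' }
FIRST(P) = { ';', 'x' }
ε ∉ FIRST(P), so FOLLOW(L) is not added.
PREDICT(L → P) = { ';', 'x' }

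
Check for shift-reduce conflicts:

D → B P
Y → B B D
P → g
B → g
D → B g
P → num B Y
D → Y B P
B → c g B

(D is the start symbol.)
A shift-reduce conflict occurs when an LR(0) state has both:
  - a complete (reduce) item [A → α .] (dot at the end), and
  - a shift item [B → β . c γ] (dot before a terminal).

Augment with D' → D and build the canonical LR(0) collection (I0 = CLOSURE({[D' → . D]}), then GOTO on every symbol after a dot until no new states appear). It has 19 states:
  I0: { [B → . c g B], [B → . g], [D → . B P], [D → . B g], [D → . Y B P], [D' → . D], [Y → . B B D] }  — shift
  I1: { [B → . c g B], [B → . g], [D → B . P], [D → B . g], [P → . g], [P → . num B Y], [Y → B . B D] }  — shift
  I2: { [D' → D .] }  — accept
  I3: { [B → . c g B], [B → . g], [D → Y . B P] }  — shift
  I4: { [B → c . g B] }  — shift
  I5: { [B → g .] }  — reduce
  I6: { [B → . c g B], [B → . g], [B → c g . B] }  — shift
  I7: { [B → c g B .] }  — reduce
  I8: { [D → Y B . P], [P → . g], [P → . num B Y] }  — shift
  I9: { [D → Y B P .] }  — reduce
  I10: { [P → g .] }  — reduce
  I11: { [B → . c g B], [B → . g], [P → num . B Y] }  — shift
  I12: { [B → . c g B], [B → . g], [P → num B . Y], [Y → . B B D] }  — shift
  I13: { [B → . c g B], [B → . g], [Y → B . B D] }  — shift
  I14: { [P → num B Y .] }  — reduce
  I15: { [B → . c g B], [B → . g], [D → . B P], [D → . B g], [D → . Y B P], [Y → . B B D], [Y → B B . D] }  — shift
  I16: { [Y → B B D .] }  — reduce
  I17: { [D → B P .] }  — reduce
  I18: { [B → g .], [D → B g .], [P → g .] }  — 3 reduces

No state contains both a complete item and a shift item.

Answer: No shift-reduce conflicts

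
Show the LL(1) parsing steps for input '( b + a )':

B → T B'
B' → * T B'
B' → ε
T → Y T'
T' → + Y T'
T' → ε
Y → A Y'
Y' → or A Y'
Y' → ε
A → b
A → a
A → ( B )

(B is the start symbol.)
LL(1) parsing maintains a stack (initially the start symbol over $) and the input. At each step: if the stack top is a terminal, match it against the current input token; if it is a non-terminal N, replace it with the RHS of M[N, lookahead] (the unique production whose predict set contains the lookahead).

Stack is shown with the top on the left.

Stack                    Input        Action
--------------------------------------------
B $                      ( b + a ) $  output B → T B'
T B' $                   ( b + a ) $  output T → Y T'
Y T' B' $                ( b + a ) $  output Y → A Y'
A Y' T' B' $             ( b + a ) $  output A → ( B )
( B ) Y' T' B' $         ( b + a ) $  match '('
B ) Y' T' B' $           b + a ) $    output B → T B'
T B' ) Y' T' B' $        b + a ) $    output T → Y T'
Y T' B' ) Y' T' B' $     b + a ) $    output Y → A Y'
A Y' T' B' ) Y' T' B' $  b + a ) $    output A → b
b Y' T' B' ) Y' T' B' $  b + a ) $    match 'b'
Y' T' B' ) Y' T' B' $    + a ) $      output Y' → ε
T' B' ) Y' T' B' $       + a ) $      output T' → + Y T'
+ Y T' B' ) Y' T' B' $   + a ) $      match '+'
Y T' B' ) Y' T' B' $     a ) $        output Y → A Y'
A Y' T' B' ) Y' T' B' $  a ) $        output A → a
a Y' T' B' ) Y' T' B' $  a ) $        match 'a'
Y' T' B' ) Y' T' B' $    ) $          output Y' → ε
T' B' ) Y' T' B' $       ) $          output T' → ε
B' ) Y' T' B' $          ) $          output B' → ε
) Y' T' B' $             ) $          match ')'
Y' T' B' $               $            output Y' → ε
T' B' $                  $            output T' → ε
B' $                     $            output B' → ε
$                        $            accept

The string is accepted.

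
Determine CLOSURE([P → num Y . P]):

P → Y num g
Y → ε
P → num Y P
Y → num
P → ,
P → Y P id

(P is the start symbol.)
{ [P → . ,], [P → . Y P id], [P → . Y num g], [P → . num Y P], [P → num Y . P], [Y → . num], [Y → .] }

To compute CLOSURE, for each item [A → α.Bβ] where B is a non-terminal, add [B → .γ] for all productions B → γ; repeat for the newly added items until nothing changes.

Start with: [P → num Y . P]
  [P → num Y . P] has the dot before P: add [P → . Y num g], [P → . num Y P], [P → . ,], [P → . Y P id]
  [P → . Y num g] has the dot before Y: add [Y → .], [Y → . num]
No further items can be added.

CLOSURE = { [P → . ,], [P → . Y P id], [P → . Y num g], [P → . num Y P], [P → num Y . P], [Y → . num], [Y → .] }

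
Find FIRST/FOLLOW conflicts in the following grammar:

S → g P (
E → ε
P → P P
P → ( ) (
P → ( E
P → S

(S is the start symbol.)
A FIRST/FOLLOW conflict occurs when a non-terminal N has a nullable alternative N → β (β ⇒* ε) and another alternative N → α with FIRST(α) ∩ FOLLOW(N) ≠ ∅: on such a lookahead the parser cannot decide between expanding α and letting N vanish via β.

Nullable non-terminals: E.
E has a nullable alternative but only one production, so nothing to check.

P, S have no nullable alternative, so no FIRST/FOLLOW check is needed there.

No FIRST/FOLLOW conflicts found.

Answer: No FIRST/FOLLOW conflicts.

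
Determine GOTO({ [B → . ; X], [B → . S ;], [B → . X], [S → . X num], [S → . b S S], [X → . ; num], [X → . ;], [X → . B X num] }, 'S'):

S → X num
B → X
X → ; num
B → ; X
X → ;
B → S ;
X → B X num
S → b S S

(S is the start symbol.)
GOTO(I, 'S') = CLOSURE({ [A → αX.β] : [A → α.Xβ] ∈ I, X = 'S' })

Items with dot before 'S', with the dot advanced:
  [B → . S ;] → [B → S . ;]
Closure adds nothing (no advanced item has the dot before a non-terminal).

GOTO = { [B → S . ;] }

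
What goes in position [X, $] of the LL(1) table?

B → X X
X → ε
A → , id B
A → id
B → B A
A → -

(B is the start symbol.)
X → ε

To find M[X, $], we find productions for X where $ is in the predict set (PREDICT(N → α) = (FIRST(α) \ {ε}) ∪ (FOLLOW(N) if α ⇒* ε)).

Relevant sets:
  FOLLOW(X) = { $, ',', '-', 'id' }

X → ε: PREDICT = { $, ',', '-', 'id' }
  $ is in predict set, so this production goes in M[X, $]

M[X, $] = X → ε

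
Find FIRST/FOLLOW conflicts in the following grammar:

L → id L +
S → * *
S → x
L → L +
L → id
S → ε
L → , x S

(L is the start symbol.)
No FIRST/FOLLOW conflicts.

Nullable non-terminals: S.

S: nullable alternative(s) S → ε; FOLLOW(S) = { $, '+' }
  S → * *: FIRST \ {ε} = { '*' } — disjoint from FOLLOW(S)
  S → x: FIRST \ {ε} = { 'x' } — disjoint from FOLLOW(S)
  S → ε: FIRST \ {ε} = { } — this is the only nullable alternative, skip

L has no nullable alternative, so no FIRST/FOLLOW check is needed there.

No FIRST/FOLLOW conflicts found.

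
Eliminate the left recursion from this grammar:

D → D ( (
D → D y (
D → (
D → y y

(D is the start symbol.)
D → ( D'
D → y y D'
D' → ( ( D'
D' → y ( D'
D' → ε

D is directly left-recursive. The standard transformation for
  A → A α₁ | ... | A α_m | β₁ | ... | β_n
is
  A  → β₁ A' | ... | β_n A'
  A' → α₁ A' | ... | α_m A' | ε

D → ( becomes D → ( D'
D → y y becomes D → y y D'
D → D ( ( becomes D' → ( ( D'
D → D y ( becomes D' → y ( D'
Add D' → ε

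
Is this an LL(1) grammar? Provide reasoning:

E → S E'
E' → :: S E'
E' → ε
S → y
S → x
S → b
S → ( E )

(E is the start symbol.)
Yes, the grammar is LL(1).

A grammar is LL(1) if for each non-terminal N with multiple productions, the predict sets of those productions are pairwise disjoint, where PREDICT(N → α) = (FIRST(α) \ {ε}) ∪ (FOLLOW(N) if α ⇒* ε).

Relevant sets:
  FOLLOW(E') = { $, ')' }

For E':
  PREDICT(E' → :: S E') = { '::' }
  PREDICT(E' → ε) = { $, ')' }
For S:
  PREDICT(S → y) = { 'y' }
  PREDICT(S → x) = { 'x' }
  PREDICT(S → b) = { 'b' }
  PREDICT(S → '(' E ')') = { '(' }
E has a single production, so nothing to check there.

All predict sets are disjoint. The grammar IS LL(1).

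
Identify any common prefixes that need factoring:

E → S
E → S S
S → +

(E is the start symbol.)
Left-factoring is needed when two productions for the same non-terminal
share a common prefix on the right-hand side.

Productions for E:
  E → S
  E → S S

Found common prefix 'S' in productions for E

Answer: Yes, E has productions with common prefix 'S'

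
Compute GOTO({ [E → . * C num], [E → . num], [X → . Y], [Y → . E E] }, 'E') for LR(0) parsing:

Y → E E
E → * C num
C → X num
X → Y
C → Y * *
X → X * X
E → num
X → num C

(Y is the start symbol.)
GOTO(I, 'E') = CLOSURE({ [A → αX.β] : [A → α.Xβ] ∈ I, X = 'E' })

Items with dot before 'E', with the dot advanced:
  [Y → . E E] → [Y → E . E]
Closure of the advanced items:
  [Y → E . E] has the dot before E: add [E → . * C num], [E → . num]

GOTO = { [E → . * C num], [E → . num], [Y → E . E] }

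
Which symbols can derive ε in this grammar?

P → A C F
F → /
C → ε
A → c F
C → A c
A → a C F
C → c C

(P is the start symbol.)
A non-terminal is nullable if it can derive ε (the empty string): either it has an ε-production, or it has a production whose right-hand side consists entirely of nullable non-terminals.

ε-productions: C → ε
So C is immediately nullable.
No further non-terminal can be added: every production for the remaining non-terminals contains a terminal or a non-nullable non-terminal.
Nullable = { 'C' }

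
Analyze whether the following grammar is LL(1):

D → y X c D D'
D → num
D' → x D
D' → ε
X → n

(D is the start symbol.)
A grammar is LL(1) if for each non-terminal N with multiple productions, the predict sets of those productions are pairwise disjoint, where PREDICT(N → α) = (FIRST(α) \ {ε}) ∪ (FOLLOW(N) if α ⇒* ε).

Relevant sets:
  FOLLOW(D') = { $, 'x' }

For D:
  PREDICT(D → y X c D D') = { 'y' }
  PREDICT(D → num) = { 'num' }
For D':
  PREDICT(D' → x D) = { 'x' }
  PREDICT(D' → ε) = { $, 'x' }
X has a single production, so nothing to check there.

Conflict found: Predict set conflict for D': { 'x' }
The grammar is NOT LL(1).

Answer: No. Predict set conflict for D': { 'x' }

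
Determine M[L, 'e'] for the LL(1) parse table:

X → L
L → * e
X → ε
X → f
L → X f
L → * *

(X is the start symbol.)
Empty (error entry)

To find M[L, 'e'], we find productions for L where 'e' is in the predict set (PREDICT(N → α) = (FIRST(α) \ {ε}) ∪ (FOLLOW(N) if α ⇒* ε)).

Relevant sets:
  FIRST(X) = { '*', 'f', ε }

L → * e: PREDICT = { '*' }
L → X f: PREDICT = { '*', 'f' }
L → * *: PREDICT = { '*' }

M[L, 'e'] is empty (no production applies)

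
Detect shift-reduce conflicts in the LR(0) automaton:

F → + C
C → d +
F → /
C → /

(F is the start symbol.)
Augment with F' → F and build the canonical LR(0) collection (I0 = CLOSURE({[F' → . F]}), then GOTO on every symbol after a dot until no new states appear). It has 8 states:
  I0: { [F → . + C], [F → . /], [F' → . F] }  — shift
  I1: { [C → . /], [C → . d +], [F → + . C] }  — shift
  I2: { [F → / .] }  — reduce
  I3: { [F' → F .] }  — accept
  I4: { [C → / .] }  — reduce
  I5: { [F → + C .] }  — reduce
  I6: { [C → d . +] }  — shift
  I7: { [C → d + .] }  — reduce

No state contains both a complete item and a shift item.

Answer: No shift-reduce conflicts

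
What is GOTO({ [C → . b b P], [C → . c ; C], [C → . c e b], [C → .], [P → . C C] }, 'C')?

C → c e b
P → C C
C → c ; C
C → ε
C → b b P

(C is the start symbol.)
{ [C → . b b P], [C → . c ; C], [C → . c e b], [C → .], [P → C . C] }

GOTO(I, 'C') = CLOSURE({ [A → αX.β] : [A → α.Xβ] ∈ I, X = 'C' })

Items with dot before 'C', with the dot advanced:
  [P → . C C] → [P → C . C]
Closure of the advanced items:
  [P → C . C] has the dot before C: add [C → . c e b], [C → . c ; C], [C → .], [C → . b b P]

GOTO = { [C → . b b P], [C → . c ; C], [C → . c e b], [C → .], [P → C . C] }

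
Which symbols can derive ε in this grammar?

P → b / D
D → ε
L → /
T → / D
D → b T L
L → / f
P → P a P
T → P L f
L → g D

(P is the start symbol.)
{ 'D' }

A non-terminal is nullable if it can derive ε (the empty string): either it has an ε-production, or it has a production whose right-hand side consists entirely of nullable non-terminals.

ε-productions: D → ε
So D is immediately nullable.
No further non-terminal can be added: every production for the remaining non-terminals contains a terminal or a non-nullable non-terminal.
Nullable = { 'D' }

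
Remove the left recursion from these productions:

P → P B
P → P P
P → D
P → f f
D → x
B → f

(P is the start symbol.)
P is directly left-recursive. The standard transformation for
  A → A α₁ | ... | A α_m | β₁ | ... | β_n
is
  A  → β₁ A' | ... | β_n A'
  A' → α₁ A' | ... | α_m A' | ε

P → D becomes P → D P'
P → f f becomes P → f f P'
P → P B becomes P' → B P'
P → P P becomes P' → P P'
Add P' → ε

Productions for other non-terminals are unchanged:
  D → x
  B → f

Resulting grammar:
P → D P'
P → f f P'
P' → B P'
P' → P P'
P' → ε
D → x
B → f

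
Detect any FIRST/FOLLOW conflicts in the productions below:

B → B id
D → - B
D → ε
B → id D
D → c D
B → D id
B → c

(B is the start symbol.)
No FIRST/FOLLOW conflicts.

A FIRST/FOLLOW conflict occurs when a non-terminal N has a nullable alternative N → β (β ⇒* ε) and another alternative N → α with FIRST(α) ∩ FOLLOW(N) ≠ ∅: on such a lookahead the parser cannot decide between expanding α and letting N vanish via β.

Nullable non-terminals: D.

D: nullable alternative(s) D → ε; FOLLOW(D) = { $, 'id' }
  D → - B: FIRST \ {ε} = { '-' } — disjoint from FOLLOW(D)
  D → ε: FIRST \ {ε} = { } — this is the only nullable alternative, skip
  D → c D: FIRST \ {ε} = { 'c' } — disjoint from FOLLOW(D)

B has no nullable alternative, so no FIRST/FOLLOW check is needed there.

No FIRST/FOLLOW conflicts found.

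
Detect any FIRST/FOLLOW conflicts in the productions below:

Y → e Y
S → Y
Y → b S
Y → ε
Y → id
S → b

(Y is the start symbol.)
No FIRST/FOLLOW conflicts.

Nullable non-terminals: S, Y.
FIRST sets used below: FIRST(Y) = { 'b', 'e', 'id', ε }

S: nullable alternative(s) S → Y; FOLLOW(S) = { $ }
  S → Y: FIRST \ {ε} = { 'b', 'e', 'id' } — this is the only nullable alternative, skip
  S → b: FIRST \ {ε} = { 'b' } — disjoint from FOLLOW(S)

Y: nullable alternative(s) Y → ε; FOLLOW(Y) = { $ }
  Y → e Y: FIRST \ {ε} = { 'e' } — disjoint from FOLLOW(Y)
  Y → b S: FIRST \ {ε} = { 'b' } — disjoint from FOLLOW(Y)
  Y → ε: FIRST \ {ε} = { } — this is the only nullable alternative, skip
  Y → id: FIRST \ {ε} = { 'id' } — disjoint from FOLLOW(Y)

No FIRST/FOLLOW conflicts found.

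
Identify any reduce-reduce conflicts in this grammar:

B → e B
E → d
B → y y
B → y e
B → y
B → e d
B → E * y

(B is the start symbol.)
Yes — I9: [B → e d .] vs [E → d .]

Augment with B' → B and build the canonical LR(0) collection (I0 = CLOSURE({[B' → . B]}), then GOTO on every symbol after a dot until no new states appear). It has 12 states:
  I0: { [B → . E * y], [B → . e B], [B → . e d], [B → . y e], [B → . y y], [B → . y], [B' → . B], [E → . d] }  — shift
  I1: { [B' → B .] }  — accept
  I2: { [B → E . * y] }  — shift
  I3: { [E → d .] }  — reduce
  I4: { [B → . E * y], [B → . e B], [B → . e d], [B → . y e], [B → . y y], [B → . y], [B → e . B], [B → e . d], [E → . d] }  — shift
  I5: { [B → y . e], [B → y . y], [B → y .] }  — shift, reduce
  I6: { [B → y e .] }  — reduce
  I7: { [B → y y .] }  — reduce
  I8: { [B → e B .] }  — reduce
  I9: { [B → e d .], [E → d .] }  — 2 reduces
  I10: { [B → E * . y] }  — shift
  I11: { [B → E * y .] }  — reduce

I9 contains complete items [B → e d .], [E → d .] — reduce-reduce conflict.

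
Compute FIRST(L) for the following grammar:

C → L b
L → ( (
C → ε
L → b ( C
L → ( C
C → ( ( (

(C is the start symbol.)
{ '(', 'b' }

From L → ( (:
  - '(' is a terminal: add '(' and stop
From L → b ( C:
  - b is a terminal: add 'b' and stop
From L → ( C:
  - '(' is a terminal: add '(' and stop

Collecting: FIRST(L) = { '(', 'b' }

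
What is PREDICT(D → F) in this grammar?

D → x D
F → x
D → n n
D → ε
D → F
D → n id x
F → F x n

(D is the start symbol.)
{ 'x' }

PREDICT(D → F) = (FIRST(RHS) \ {ε}) ∪ (FOLLOW(D) if ε ∈ FIRST(RHS), i.e. RHS ⇒* ε)
FIRST(F) = { 'x' }
FIRST(F) = { 'x' }
ε ∉ FIRST(F), so FOLLOW(D) is not added.
PREDICT(D → F) = { 'x' }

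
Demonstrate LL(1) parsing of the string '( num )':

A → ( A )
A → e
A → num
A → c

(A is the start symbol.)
Stack is shown with the top on the left.

Stack    Input      Action
--------------------------
A $      ( num ) $  output A → ( A )
( A ) $  ( num ) $  match '('
A ) $    num ) $    output A → num
num ) $  num ) $    match 'num'
) $      ) $        match ')'
$        $          accept

The string is accepted.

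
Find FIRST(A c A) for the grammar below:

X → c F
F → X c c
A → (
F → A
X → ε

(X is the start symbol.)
{ '(' }

FIRST sets of the non-terminals involved (from the grammar, by fixed-point iteration):
  FIRST(A) = { '(' }

To compute FIRST(A c A), process the symbols left to right:
Symbol A is a non-terminal. Add FIRST(A) \ {ε} = { '(' }
A is not nullable (ε ∉ FIRST(A)), so stop here.
FIRST(A c A) = { '(' }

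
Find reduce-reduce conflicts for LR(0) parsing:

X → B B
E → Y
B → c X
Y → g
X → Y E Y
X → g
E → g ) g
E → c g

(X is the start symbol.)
A reduce-reduce conflict occurs when an LR(0) state has two complete items [A → α .] and [B → β .] — both call for a reduction, and with no lookahead the parser cannot choose between them.

Augment with X' → X and build the canonical LR(0) collection (I0 = CLOSURE({[X' → . X]}), then GOTO on every symbol after a dot until no new states appear). It has 17 states:
  I0: { [B → . c X], [X → . B B], [X → . Y E Y], [X → . g], [X' → . X], [Y → . g] }  — shift
  I1: { [B → . c X], [X → B . B] }  — shift
  I2: { [X' → X .] }  — accept
  I3: { [E → . Y], [E → . c g], [E → . g ) g], [X → Y . E Y], [Y → . g] }  — shift
  I4: { [B → . c X], [B → c . X], [X → . B B], [X → . Y E Y], [X → . g], [Y → . g] }  — shift
  I5: { [X → g .], [Y → g .] }  — 2 reduces
  I6: { [B → c X .] }  — reduce
  I7: { [X → Y E . Y], [Y → . g] }  — shift
  I8: { [E → Y .] }  — reduce
  I9: { [E → c . g] }  — shift
  I10: { [E → g . ) g], [Y → g .] }  — shift, reduce
  I11: { [E → g ) . g] }  — shift
  I12: { [E → g ) g .] }  — reduce
  I13: { [E → c g .] }  — reduce
  I14: { [X → Y E Y .] }  — reduce
  I15: { [Y → g .] }  — reduce
  I16: { [X → B B .] }  — reduce

I5 contains complete items [X → g .], [Y → g .] — reduce-reduce conflict.

Answer: Yes — I5: [X → g .] vs [Y → g .]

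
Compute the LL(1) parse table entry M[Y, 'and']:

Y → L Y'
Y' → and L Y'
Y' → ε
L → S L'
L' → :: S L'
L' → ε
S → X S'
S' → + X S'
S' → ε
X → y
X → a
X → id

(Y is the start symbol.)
To find M[Y, 'and'], we find productions for Y where 'and' is in the predict set (PREDICT(N → α) = (FIRST(α) \ {ε}) ∪ (FOLLOW(N) if α ⇒* ε)).

Relevant sets:
  FIRST(L) = { 'a', 'id', 'y' }

Y → L Y': PREDICT = { 'a', 'id', 'y' }

M[Y, 'and'] is empty (no production applies)

Answer: Empty (error entry)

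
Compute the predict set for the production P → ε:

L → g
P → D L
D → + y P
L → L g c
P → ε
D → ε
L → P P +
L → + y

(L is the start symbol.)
PREDICT(P → ε) = (FIRST(RHS) \ {ε}) ∪ (FOLLOW(P) if ε ∈ FIRST(RHS), i.e. RHS ⇒* ε)
The right-hand side is ε (FIRST(ε) = { ε }), so the predict set is FOLLOW(P) = { '+', 'g' }
PREDICT(P → ε) = { '+', 'g' }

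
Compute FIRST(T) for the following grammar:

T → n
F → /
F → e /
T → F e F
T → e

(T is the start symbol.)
To compute FIRST(T), examine every production with T on the left-hand side, reading each right-hand side left to right until a non-nullable symbol is reached.

FIRST sets of the other non-terminals involved (by the same procedure, iterated to a fixed point):
  FIRST(F) = { '/', 'e' }

From T → n:
  - n is a terminal: add 'n' and stop
From T → F e F:
  - F is a non-terminal: add FIRST(F) \ {ε} = { '/', 'e' }
    F is not nullable, so stop
From T → e:
  - e is a terminal: add 'e' and stop

Collecting: FIRST(T) = { '/', 'e', 'n' }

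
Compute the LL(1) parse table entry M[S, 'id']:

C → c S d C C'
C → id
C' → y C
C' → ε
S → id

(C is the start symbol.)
S → id

To find M[S, 'id'], we find productions for S where 'id' is in the predict set (PREDICT(N → α) = (FIRST(α) \ {ε}) ∪ (FOLLOW(N) if α ⇒* ε)).

S → id: PREDICT = { 'id' }
  'id' is in predict set, so this production goes in M[S, 'id']

M[S, 'id'] = S → id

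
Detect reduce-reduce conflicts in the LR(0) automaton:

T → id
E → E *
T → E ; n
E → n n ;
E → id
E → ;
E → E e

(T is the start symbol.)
A reduce-reduce conflict occurs when an LR(0) state has two complete items [A → α .] and [B → β .] — both call for a reduction, and with no lookahead the parser cannot choose between them.

Augment with T' → T and build the canonical LR(0) collection (I0 = CLOSURE({[T' → . T]}), then GOTO on every symbol after a dot until no new states appear). It has 12 states:
  I0: { [E → . ;], [E → . E *], [E → . E e], [E → . id], [E → . n n ;], [T → . E ; n], [T → . id], [T' → . T] }  — shift
  I1: { [E → ; .] }  — reduce
  I2: { [E → E . *], [E → E . e], [T → E . ; n] }  — shift
  I3: { [T' → T .] }  — accept
  I4: { [E → id .], [T → id .] }  — 2 reduces
  I5: { [E → n . n ;] }  — shift
  I6: { [E → n n . ;] }  — shift
  I7: { [E → n n ; .] }  — reduce
  I8: { [E → E * .] }  — reduce
  I9: { [T → E ; . n] }  — shift
  I10: { [E → E e .] }  — reduce
  I11: { [T → E ; n .] }  — reduce

I4 contains complete items [E → id .], [T → id .] — reduce-reduce conflict.

Answer: Yes — I4: [E → id .] vs [T → id .]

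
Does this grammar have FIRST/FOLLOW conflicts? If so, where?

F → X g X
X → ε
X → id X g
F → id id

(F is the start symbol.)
No FIRST/FOLLOW conflicts.

Nullable non-terminals: X.

X: nullable alternative(s) X → ε; FOLLOW(X) = { $, 'g' }
  X → ε: FIRST \ {ε} = { } — this is the only nullable alternative, skip
  X → id X g: FIRST \ {ε} = { 'id' } — disjoint from FOLLOW(X)

F has no nullable alternative, so no FIRST/FOLLOW check is needed there.

No FIRST/FOLLOW conflicts found.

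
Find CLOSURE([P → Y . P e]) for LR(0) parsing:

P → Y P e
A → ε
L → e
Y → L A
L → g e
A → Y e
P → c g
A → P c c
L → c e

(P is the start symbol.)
{ [L → . c e], [L → . e], [L → . g e], [P → . Y P e], [P → . c g], [P → Y . P e], [Y → . L A] }

Start with: [P → Y . P e]
  [P → Y . P e] has the dot before P: add [P → . Y P e], [P → . c g]
  [P → . Y P e] has the dot before Y: add [Y → . L A]
  [Y → . L A] has the dot before L: add [L → . e], [L → . g e], [L → . c e]
No further items can be added.

CLOSURE = { [L → . c e], [L → . e], [L → . g e], [P → . Y P e], [P → . c g], [P → Y . P e], [Y → . L A] }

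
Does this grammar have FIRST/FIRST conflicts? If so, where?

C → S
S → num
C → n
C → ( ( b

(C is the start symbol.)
A FIRST/FIRST conflict occurs when two productions N → α and N → β for the same non-terminal have FIRST(α) ∩ FIRST(β) ≠ ∅ (with ε ∈ FIRST of a nullable right-hand side, so two nullable alternatives also conflict).

FIRST sets of the non-terminals at (or reachable through a nullable prefix from) the front of some alternative:
  FIRST(S) = { 'num' }

Productions for C:
  C → S: FIRST = { 'num' }
  C → n: FIRST = { 'n' }
  C → ( ( b: FIRST = { '(' }
S has only one production, so no FIRST/FIRST conflict is possible there.

All alternatives of each non-terminal have pairwise disjoint FIRST sets.

Answer: No FIRST/FIRST conflicts.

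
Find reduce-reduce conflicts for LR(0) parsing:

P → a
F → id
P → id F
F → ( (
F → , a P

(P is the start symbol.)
A reduce-reduce conflict occurs when an LR(0) state has two complete items [A → α .] and [B → β .] — both call for a reduction, and with no lookahead the parser cannot choose between them.

Augment with P' → P and build the canonical LR(0) collection (I0 = CLOSURE({[P' → . P]}), then GOTO on every symbol after a dot until no new states appear). It has 11 states:
  I0: { [P → . a], [P → . id F], [P' → . P] }  — shift
  I1: { [P' → P .] }  — accept
  I2: { [P → a .] }  — reduce
  I3: { [F → . ( (], [F → . , a P], [F → . id], [P → id . F] }  — shift
  I4: { [F → ( . (] }  — shift
  I5: { [F → , . a P] }  — shift
  I6: { [P → id F .] }  — reduce
  I7: { [F → id .] }  — reduce
  I8: { [F → , a . P], [P → . a], [P → . id F] }  — shift
  I9: { [F → , a P .] }  — reduce
  I10: { [F → ( ( .] }  — reduce

No state contains more than one complete item.

Answer: No reduce-reduce conflicts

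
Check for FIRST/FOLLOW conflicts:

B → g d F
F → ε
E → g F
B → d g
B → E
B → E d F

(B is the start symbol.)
No FIRST/FOLLOW conflicts.

A FIRST/FOLLOW conflict occurs when a non-terminal N has a nullable alternative N → β (β ⇒* ε) and another alternative N → α with FIRST(α) ∩ FOLLOW(N) ≠ ∅: on such a lookahead the parser cannot decide between expanding α and letting N vanish via β.

Nullable non-terminals: F.
F has a nullable alternative but only one production, so nothing to check.

B, E have no nullable alternative, so no FIRST/FOLLOW check is needed there.

No FIRST/FOLLOW conflicts found.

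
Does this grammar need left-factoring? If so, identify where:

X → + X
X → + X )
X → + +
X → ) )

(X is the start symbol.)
Left-factoring is needed when two productions for the same non-terminal
share a common prefix on the right-hand side.

Productions for X:
  X → + X
  X → + X )
  X → + +
  X → ) )

Found common prefix '+' in productions for X

Answer: Yes, X has productions with common prefix '+'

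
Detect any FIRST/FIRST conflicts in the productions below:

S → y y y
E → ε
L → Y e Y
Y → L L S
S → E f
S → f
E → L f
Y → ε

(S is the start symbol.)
A FIRST/FIRST conflict occurs when two productions N → α and N → β for the same non-terminal have FIRST(α) ∩ FIRST(β) ≠ ∅ (with ε ∈ FIRST of a nullable right-hand side, so two nullable alternatives also conflict).

FIRST sets of the non-terminals at (or reachable through a nullable prefix from) the front of some alternative:
  FIRST(E) = { 'e', ε }
  FIRST(L) = { 'e' }

Productions for S:
  S → y y y: FIRST = { 'y' }
  S → E f: FIRST = { 'e', 'f' }
  S → f: FIRST = { 'f' }
Productions for E:
  E → ε: FIRST = { ε }
  E → L f: FIRST = { 'e' }
Productions for Y:
  Y → L L S: FIRST = { 'e' }
  Y → ε: FIRST = { ε }
L has only one production, so no FIRST/FIRST conflict is possible there.

Conflict for S: S → E f and S → f
  Overlap: { 'f' }

Answer: Yes. S → E f / S → f on { 'f' }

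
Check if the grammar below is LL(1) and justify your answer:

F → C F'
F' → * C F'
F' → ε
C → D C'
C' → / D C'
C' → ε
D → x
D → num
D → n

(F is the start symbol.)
Yes, the grammar is LL(1).

Relevant sets:
  FOLLOW(F') = { $ }
  FOLLOW(C') = { $, '*' }

For F':
  PREDICT(F' → '*' C F') = { '*' }
  PREDICT(F' → ε) = { $ }
For C':
  PREDICT(C' → '/' D C') = { '/' }
  PREDICT(C' → ε) = { $, '*' }
For D:
  PREDICT(D → x) = { 'x' }
  PREDICT(D → num) = { 'num' }
  PREDICT(D → n) = { 'n' }
F, C have a single production, so nothing to check there.

All predict sets are disjoint. The grammar IS LL(1).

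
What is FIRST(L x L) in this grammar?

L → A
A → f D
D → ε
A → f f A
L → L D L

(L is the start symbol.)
{ 'f' }

FIRST sets of the non-terminals involved (from the grammar, by fixed-point iteration):
  FIRST(L) = { 'f' }

To compute FIRST(L x L), process the symbols left to right:
Symbol L is a non-terminal. Add FIRST(L) \ {ε} = { 'f' }
L is not nullable (ε ∉ FIRST(L)), so stop here.
FIRST(L x L) = { 'f' }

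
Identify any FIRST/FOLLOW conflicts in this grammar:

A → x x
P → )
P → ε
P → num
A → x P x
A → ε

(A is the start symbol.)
A FIRST/FOLLOW conflict occurs when a non-terminal N has a nullable alternative N → β (β ⇒* ε) and another alternative N → α with FIRST(α) ∩ FOLLOW(N) ≠ ∅: on such a lookahead the parser cannot decide between expanding α and letting N vanish via β.

Nullable non-terminals: A, P.

A: nullable alternative(s) A → ε; FOLLOW(A) = { $ }
  A → x x: FIRST \ {ε} = { 'x' } — disjoint from FOLLOW(A)
  A → x P x: FIRST \ {ε} = { 'x' } — disjoint from FOLLOW(A)
  A → ε: FIRST \ {ε} = { } — this is the only nullable alternative, skip

P: nullable alternative(s) P → ε; FOLLOW(P) = { 'x' }
  P → ): FIRST \ {ε} = { ')' } — disjoint from FOLLOW(P)
  P → ε: FIRST \ {ε} = { } — this is the only nullable alternative, skip
  P → num: FIRST \ {ε} = { 'num' } — disjoint from FOLLOW(P)

No FIRST/FOLLOW conflicts found.

Answer: No FIRST/FOLLOW conflicts.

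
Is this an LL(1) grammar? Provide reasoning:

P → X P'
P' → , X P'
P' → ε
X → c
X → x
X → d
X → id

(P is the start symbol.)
A grammar is LL(1) if for each non-terminal N with multiple productions, the predict sets of those productions are pairwise disjoint, where PREDICT(N → α) = (FIRST(α) \ {ε}) ∪ (FOLLOW(N) if α ⇒* ε).

Relevant sets:
  FOLLOW(P') = { $ }

For P':
  PREDICT(P' → ',' X P') = { ',' }
  PREDICT(P' → ε) = { $ }
For X:
  PREDICT(X → c) = { 'c' }
  PREDICT(X → x) = { 'x' }
  PREDICT(X → d) = { 'd' }
  PREDICT(X → id) = { 'id' }
P has a single production, so nothing to check there.

All predict sets are disjoint. The grammar IS LL(1).

Answer: Yes, the grammar is LL(1).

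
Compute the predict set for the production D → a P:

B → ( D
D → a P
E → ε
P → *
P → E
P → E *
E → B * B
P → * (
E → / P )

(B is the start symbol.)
PREDICT(D → a P) = (FIRST(RHS) \ {ε}) ∪ (FOLLOW(D) if ε ∈ FIRST(RHS), i.e. RHS ⇒* ε)
FIRST(a P) = { 'a' }
ε ∉ FIRST(a P), so FOLLOW(D) is not added.
PREDICT(D → a P) = { 'a' }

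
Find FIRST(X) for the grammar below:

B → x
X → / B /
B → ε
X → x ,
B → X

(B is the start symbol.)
{ '/', 'x' }

From X → / B /:
  - '/' is a terminal: add '/' and stop
From X → x ,:
  - x is a terminal: add 'x' and stop

Collecting: FIRST(X) = { '/', 'x' }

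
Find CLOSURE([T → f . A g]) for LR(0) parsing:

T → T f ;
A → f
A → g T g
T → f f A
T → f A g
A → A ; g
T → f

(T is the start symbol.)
{ [A → . A ; g], [A → . f], [A → . g T g], [T → f . A g] }

To compute CLOSURE, for each item [A → α.Bβ] where B is a non-terminal, add [B → .γ] for all productions B → γ; repeat for the newly added items until nothing changes.

Start with: [T → f . A g]
  [T → f . A g] has the dot before A: add [A → . f], [A → . g T g], [A → . A ; g]
No further items can be added.

CLOSURE = { [A → . A ; g], [A → . f], [A → . g T g], [T → f . A g] }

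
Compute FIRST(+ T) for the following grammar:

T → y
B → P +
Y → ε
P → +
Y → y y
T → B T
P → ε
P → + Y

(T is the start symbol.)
To compute FIRST(+ T), process the symbols left to right:
Symbol + is a terminal. Add '+' and stop.
FIRST(+ T) = { '+' }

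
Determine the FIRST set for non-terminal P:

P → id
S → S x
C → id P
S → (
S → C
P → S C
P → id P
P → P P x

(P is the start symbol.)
To compute FIRST(P), examine every production with P on the left-hand side, reading each right-hand side left to right until a non-nullable symbol is reached.

FIRST sets of the other non-terminals involved (by the same procedure, iterated to a fixed point):
  FIRST(S) = { '(', 'id' }

From P → id:
  - id is a terminal: add 'id' and stop
From P → S C:
  - S is a non-terminal: add FIRST(S) \ {ε} = { '(', 'id' }
    S is not nullable, so stop
From P → id P:
  - id is a terminal: add 'id' and stop
From P → P P x:
  - P is the symbol being defined: contributes nothing new
    P is not nullable, so stop

Collecting: FIRST(P) = { '(', 'id' }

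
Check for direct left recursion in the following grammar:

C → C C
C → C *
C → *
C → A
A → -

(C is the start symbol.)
Yes, C is left-recursive

Direct left recursion occurs when N → N α for some non-terminal N (the right-hand side begins with the left-hand side itself).

C → C C: LEFT RECURSIVE (starts with C)
C → C *: LEFT RECURSIVE (starts with C)
C → *: starts with '*'
C → A: starts with A
A → -: starts with '-'

The grammar has direct left recursion on: C.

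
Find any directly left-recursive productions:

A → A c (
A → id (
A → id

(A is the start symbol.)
Yes, A is left-recursive

Direct left recursion occurs when N → N α for some non-terminal N (the right-hand side begins with the left-hand side itself).

A → A c (: LEFT RECURSIVE (starts with A)
A → id (: starts with id
A → id: starts with id

The grammar has direct left recursion on: A.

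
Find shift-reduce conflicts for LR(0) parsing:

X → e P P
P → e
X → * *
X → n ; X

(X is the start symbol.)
A shift-reduce conflict occurs when an LR(0) state has both:
  - a complete (reduce) item [A → α .] (dot at the end), and
  - a shift item [B → β . c γ] (dot before a terminal).

Augment with X' → X and build the canonical LR(0) collection (I0 = CLOSURE({[X' → . X]}), then GOTO on every symbol after a dot until no new states appear). It has 11 states:
  I0: { [X → . * *], [X → . e P P], [X → . n ; X], [X' → . X] }  — shift
  I1: { [X → * . *] }  — shift
  I2: { [X' → X .] }  — accept
  I3: { [P → . e], [X → e . P P] }  — shift
  I4: { [X → n . ; X] }  — shift
  I5: { [X → . * *], [X → . e P P], [X → . n ; X], [X → n ; . X] }  — shift
  I6: { [X → n ; X .] }  — reduce
  I7: { [P → . e], [X → e P . P] }  — shift
  I8: { [P → e .] }  — reduce
  I9: { [X → e P P .] }  — reduce
  I10: { [X → * * .] }  — reduce

No state contains both a complete item and a shift item.

Answer: No shift-reduce conflicts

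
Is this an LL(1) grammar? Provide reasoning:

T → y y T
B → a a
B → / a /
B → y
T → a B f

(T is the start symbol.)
A grammar is LL(1) if for each non-terminal N with multiple productions, the predict sets of those productions are pairwise disjoint, where PREDICT(N → α) = (FIRST(α) \ {ε}) ∪ (FOLLOW(N) if α ⇒* ε).

For T:
  PREDICT(T → y y T) = { 'y' }
  PREDICT(T → a B f) = { 'a' }
For B:
  PREDICT(B → a a) = { 'a' }
  PREDICT(B → '/' a '/') = { '/' }
  PREDICT(B → y) = { 'y' }

All predict sets are disjoint. The grammar IS LL(1).

Answer: Yes, the grammar is LL(1).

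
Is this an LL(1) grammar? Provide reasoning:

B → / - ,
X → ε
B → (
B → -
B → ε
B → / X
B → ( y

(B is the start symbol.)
A grammar is LL(1) if for each non-terminal N with multiple productions, the predict sets of those productions are pairwise disjoint, where PREDICT(N → α) = (FIRST(α) \ {ε}) ∪ (FOLLOW(N) if α ⇒* ε).

Relevant sets:
  FOLLOW(B) = { $ }

For B:
  PREDICT(B → '/' '-' ',') = { '/' }
  PREDICT(B → '(') = { '(' }
  PREDICT(B → '-') = { '-' }
  PREDICT(B → ε) = { $ }
  PREDICT(B → '/' X) = { '/' }
  PREDICT(B → '(' y) = { '(' }
X has a single production, so nothing to check there.

Conflict found: Predict set conflict for B: { '/' }
The grammar is NOT LL(1).

Answer: No. Predict set conflict for B: { '/' }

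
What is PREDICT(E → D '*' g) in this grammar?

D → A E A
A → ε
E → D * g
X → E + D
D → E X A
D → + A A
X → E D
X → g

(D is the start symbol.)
PREDICT(E → D '*' g) = (FIRST(RHS) \ {ε}) ∪ (FOLLOW(E) if ε ∈ FIRST(RHS), i.e. RHS ⇒* ε)
FIRST(D) = { '+' }
FIRST(D '*' g) = { '+' }
ε ∉ FIRST(D '*' g), so FOLLOW(E) is not added.
PREDICT(E → D '*' g) = { '+' }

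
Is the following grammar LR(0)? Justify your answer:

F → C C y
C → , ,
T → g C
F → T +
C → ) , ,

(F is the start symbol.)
Yes, the grammar is LR(0)

A grammar is LR(0) if no state in the canonical LR(0) collection has:
  - both a shift item (dot before a terminal) and a complete item (shift-reduce conflict), or
  - two or more complete items (reduce-reduce conflict; the accept item [F' → F .] counts as a complete item here).

Augment with F' → F and build the canonical LR(0) collection (I0 = CLOSURE({[F' → . F]}), then GOTO on every symbol after a dot until no new states appear). It has 14 states:
  I0: { [C → . ) , ,], [C → . , ,], [F → . C C y], [F → . T +], [F' → . F], [T → . g C] }  — shift
  I1: { [C → ) . , ,] }  — shift
  I2: { [C → , . ,] }  — shift
  I3: { [C → . ) , ,], [C → . , ,], [F → C . C y] }  — shift
  I4: { [F' → F .] }  — accept
  I5: { [F → T . +] }  — shift
  I6: { [C → . ) , ,], [C → . , ,], [T → g . C] }  — shift
  I7: { [T → g C .] }  — reduce
  I8: { [F → T + .] }  — reduce
  I9: { [F → C C . y] }  — shift
  I10: { [F → C C y .] }  — reduce
  I11: { [C → , , .] }  — reduce
  I12: { [C → ) , . ,] }  — shift
  I13: { [C → ) , , .] }  — reduce

Every state is either a pure shift/goto state or contains exactly one complete item and nothing to shift — no conflicts. The grammar is LR(0).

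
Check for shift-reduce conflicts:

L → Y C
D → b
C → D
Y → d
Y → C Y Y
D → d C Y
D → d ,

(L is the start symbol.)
Yes — I6: [Y → d .] vs [D → . b]

Augment with L' → L and build the canonical LR(0) collection (I0 = CLOSURE({[L' → . L]}), then GOTO on every symbol after a dot until no new states appear). It has 14 states:
  I0: { [C → . D], [D → . b], [D → . d ,], [D → . d C Y], [L → . Y C], [L' → . L], [Y → . C Y Y], [Y → . d] }  — shift
  I1: { [C → . D], [D → . b], [D → . d ,], [D → . d C Y], [Y → . C Y Y], [Y → . d], [Y → C . Y Y] }  — shift
  I2: { [C → D .] }  — reduce
  I3: { [L' → L .] }  — accept
  I4: { [C → . D], [D → . b], [D → . d ,], [D → . d C Y], [L → Y . C] }  — shift
  I5: { [D → b .] }  — reduce
  I6: { [C → . D], [D → . b], [D → . d ,], [D → . d C Y], [D → d . ,], [D → d . C Y], [Y → d .] }  — shift, reduce
  I7: { [D → d , .] }  — reduce
  I8: { [C → . D], [D → . b], [D → . d ,], [D → . d C Y], [D → d C . Y], [Y → . C Y Y], [Y → . d] }  — shift
  I9: { [C → . D], [D → . b], [D → . d ,], [D → . d C Y], [D → d . ,], [D → d . C Y] }  — shift
  I10: { [D → d C Y .] }  — reduce
  I11: { [L → Y C .] }  — reduce
  I12: { [C → . D], [D → . b], [D → . d ,], [D → . d C Y], [Y → . C Y Y], [Y → . d], [Y → C Y . Y] }  — shift
  I13: { [Y → C Y Y .] }  — reduce

I6 contains reduce item [Y → d .] and shift items [D → . b], [D → . d ,], [D → d . ,], [D → . d C Y] — shift-reduce conflict.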